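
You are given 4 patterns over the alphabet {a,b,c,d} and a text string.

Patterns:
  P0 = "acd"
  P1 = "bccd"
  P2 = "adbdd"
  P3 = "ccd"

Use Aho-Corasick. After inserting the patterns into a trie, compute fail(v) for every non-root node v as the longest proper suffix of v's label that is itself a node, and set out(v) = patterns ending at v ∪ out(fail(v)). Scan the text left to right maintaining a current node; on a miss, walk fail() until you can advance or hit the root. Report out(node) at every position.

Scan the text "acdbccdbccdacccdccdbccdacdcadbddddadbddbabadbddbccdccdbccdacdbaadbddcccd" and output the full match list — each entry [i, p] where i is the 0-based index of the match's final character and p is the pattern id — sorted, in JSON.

Build automaton:
Trie nodes:
  0='ε' goto a→1 b→4 c→12
  1='a' goto c→2 d→8
  2='ac' goto d→3
  3='acd' goto ·  ←P0
  4='b' goto c→5
  5='bc' goto c→6
  6='bcc' goto d→7
  7='bccd' goto ·  ←P1
  8='ad' goto b→9
  9='adb' goto d→10
  10='adbd' goto d→11
  11='adbdd' goto ·  ←P2
  12='c' goto c→13
  13='cc' goto d→14
  14='ccd' goto ·  ←P3

BFS fail/out derivation:
  n1('a'): parent n0 fail=0; on 'a' 0 → fail=0;  out ∅∪∅=∅
  n4('b'): parent n0 fail=0; on 'b' 0 → fail=0;  out ∅∪∅=∅
  n12('c'): parent n0 fail=0; on 'c' 0 → fail=0;  out ∅∪∅=∅
  n2('ac'): parent n1 fail=0; on 'c' 0 → fail=12;  out ∅∪∅=∅
  n5('bc'): parent n4 fail=0; on 'c' 0 → fail=12;  out ∅∪∅=∅
  n8('ad'): parent n1 fail=0; on 'd' 0 → fail=0;  out ∅∪∅=∅
  n13('cc'): parent n12 fail=0; on 'c' 0 → fail=12;  out ∅∪∅=∅
  n3('acd'): parent n2 fail=12; on 'd' 12→0 → fail=0;  out {0}∪∅={0}
  n6('bcc'): parent n5 fail=12; on 'c' 12 → fail=13;  out ∅∪∅=∅
  n9('adb'): parent n8 fail=0; on 'b' 0 → fail=4;  out ∅∪∅=∅
  n14('ccd'): parent n13 fail=12; on 'd' 12→0 → fail=0;  out {3}∪∅={3}
  n7('bccd'): parent n6 fail=13; on 'd' 13 → fail=14;  out {1}∪{3}={1,3}
  n10('adbd'): parent n9 fail=4; on 'd' 4→0 → fail=0;  out ∅∪∅=∅
  n11('adbdd'): parent n10 fail=0; on 'd' 0 → fail=0;  out {2}∪∅={2}

Text stream:
[0] read 'a'  n0⇒n1
[1] read 'c'  n1⇒n2
[2] read 'd'  n2⇒n3  → match P0@[0:2]
[3] read 'b'  n3⇒n4 (fail-walked)
[4] read 'c'  n4⇒n5
[5] read 'c'  n5⇒n6
[6] read 'd'  n6⇒n7  → match P1@[3:6],P3@[4:6]
[7] read 'b'  n7⇒n4 (fail-walked)
[8] read 'c'  n4⇒n5
[9] read 'c'  n5⇒n6
[10] read 'd'  n6⇒n7  → match P1@[7:10],P3@[8:10]
[11] read 'a'  n7⇒n1 (fail-walked)
[12] read 'c'  n1⇒n2
[13] read 'c'  n2⇒n13 (fail-walked)
[14] read 'c'  n13⇒n13 (fail-walked)
[15] read 'd'  n13⇒n14  → match P3@[13:15]
[16] read 'c'  n14⇒n12 (fail-walked)
[17] read 'c'  n12⇒n13
[18] read 'd'  n13⇒n14  → match P3@[16:18]
[19] read 'b'  n14⇒n4 (fail-walked)
[20] read 'c'  n4⇒n5
[21] read 'c'  n5⇒n6
[22] read 'd'  n6⇒n7  → match P1@[19:22],P3@[20:22]
[23] read 'a'  n7⇒n1 (fail-walked)
[24] read 'c'  n1⇒n2
[25] read 'd'  n2⇒n3  → match P0@[23:25]
[26] read 'c'  n3⇒n12 (fail-walked)
[27] read 'a'  n12⇒n1 (fail-walked)
[28] read 'd'  n1⇒n8
[29] read 'b'  n8⇒n9
[30] read 'd'  n9⇒n10
[31] read 'd'  n10⇒n11  → match P2@[27:31]
[32] read 'd'  n11⇒n0 (fail-walked)
[33] read 'd'  n0⇒n0
[34] read 'a'  n0⇒n1
[35] read 'd'  n1⇒n8
[36] read 'b'  n8⇒n9
[37] read 'd'  n9⇒n10
[38] read 'd'  n10⇒n11  → match P2@[34:38]
[39] read 'b'  n11⇒n4 (fail-walked)
[40] read 'a'  n4⇒n1 (fail-walked)
[41] read 'b'  n1⇒n4 (fail-walked)
[42] read 'a'  n4⇒n1 (fail-walked)
[43] read 'd'  n1⇒n8
[44] read 'b'  n8⇒n9
[45] read 'd'  n9⇒n10
[46] read 'd'  n10⇒n11  → match P2@[42:46]
[47] read 'b'  n11⇒n4 (fail-walked)
[48] read 'c'  n4⇒n5
[49] read 'c'  n5⇒n6
[50] read 'd'  n6⇒n7  → match P1@[47:50],P3@[48:50]
[51] read 'c'  n7⇒n12 (fail-walked)
[52] read 'c'  n12⇒n13
[53] read 'd'  n13⇒n14  → match P3@[51:53]
[54] read 'b'  n14⇒n4 (fail-walked)
[55] read 'c'  n4⇒n5
[56] read 'c'  n5⇒n6
[57] read 'd'  n6⇒n7  → match P1@[54:57],P3@[55:57]
[58] read 'a'  n7⇒n1 (fail-walked)
[59] read 'c'  n1⇒n2
[60] read 'd'  n2⇒n3  → match P0@[58:60]
[61] read 'b'  n3⇒n4 (fail-walked)
[62] read 'a'  n4⇒n1 (fail-walked)
[63] read 'a'  n1⇒n1 (fail-walked)
[64] read 'd'  n1⇒n8
[65] read 'b'  n8⇒n9
[66] read 'd'  n9⇒n10
[67] read 'd'  n10⇒n11  → match P2@[63:67]
[68] read 'c'  n11⇒n12 (fail-walked)
[69] read 'c'  n12⇒n13
[70] read 'c'  n13⇒n13 (fail-walked)
[71] read 'd'  n13⇒n14  → match P3@[69:71]

Result: [[2,0],[6,1],[6,3],[10,1],[10,3],[15,3],[18,3],[22,1],[22,3],[25,0],[31,2],[38,2],[46,2],[50,1],[50,3],[53,3],[57,1],[57,3],[60,0],[67,2],[71,3]]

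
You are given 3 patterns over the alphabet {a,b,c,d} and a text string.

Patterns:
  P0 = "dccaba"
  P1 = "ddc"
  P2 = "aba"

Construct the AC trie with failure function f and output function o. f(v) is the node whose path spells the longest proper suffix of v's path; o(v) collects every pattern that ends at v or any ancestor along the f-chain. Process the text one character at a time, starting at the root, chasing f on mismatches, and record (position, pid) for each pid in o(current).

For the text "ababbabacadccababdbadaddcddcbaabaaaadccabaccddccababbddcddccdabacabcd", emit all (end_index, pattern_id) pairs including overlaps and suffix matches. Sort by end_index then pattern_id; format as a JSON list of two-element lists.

Construct AC machine:
Trie nodes:
  0='ε' goto a→9 d→1
  1='d' goto c→2 d→7
  2='dc' goto c→3
  3='dcc' goto a→4
  4='dcca' goto b→5
  5='dccab' goto a→6
  6='dccaba' goto ·  [P0 ends]
  7='dd' goto c→8
  8='ddc' goto ·  [P1 ends]
  9='a' goto b→10
  10='ab' goto a→11
  11='aba' goto ·  [P2 ends]

Failure links (BFS by depth):
  n1('d'): parent n0 fail=0; on 'd' 0 → fail=0;  out ∅∪∅=∅
  n9('a'): parent n0 fail=0; on 'a' 0 → fail=0;  out ∅∪∅=∅
  n2('dc'): parent n1 fail=0; on 'c' 0 → fail=0;  out ∅∪∅=∅
  n7('dd'): parent n1 fail=0; on 'd' 0 → fail=1;  out ∅∪∅=∅
  n10('ab'): parent n9 fail=0; on 'b' 0 → fail=0;  out ∅∪∅=∅
  n3('dcc'): parent n2 fail=0; on 'c' 0 → fail=0;  out ∅∪∅=∅
  n8('ddc'): parent n7 fail=1; on 'c' 1 → fail=2;  out {1}∪∅={1}
  n11('aba'): parent n10 fail=0; on 'a' 0 → fail=9;  out {2}∪∅={2}
  n4('dcca'): parent n3 fail=0; on 'a' 0 → fail=9;  out ∅∪∅=∅
  n5('dccab'): parent n4 fail=9; on 'b' 9 → fail=10;  out ∅∪∅=∅
  n6('dccaba'): parent n5 fail=10; on 'a' 10 → fail=11;  out {0}∪{2}={0,2}

Scan:
i=0 'a': node 0→9
i=1 'b': node 9→10
i=2 'a': node 10→11  emit P2@[0:2]
i=3 'b': node 11→10 (fail-walked)
i=4 'b': node 10→0 (fail-walked)
i=5 'a': node 0→9
i=6 'b': node 9→10
i=7 'a': node 10→11  emit P2@[5:7]
i=8 'c': node 11→0 (fail-walked)
i=9 'a': node 0→9
i=10 'd': node 9→1 (fail-walked)
i=11 'c': node 1→2
i=12 'c': node 2→3
i=13 'a': node 3→4
i=14 'b': node 4→5
i=15 'a': node 5→6  emit P0@[10:15],P2@[13:15]
i=16 'b': node 6→10 (fail-walked)
i=17 'd': node 10→1 (fail-walked)
i=18 'b': node 1→0 (fail-walked)
i=19 'a': node 0→9
i=20 'd': node 9→1 (fail-walked)
i=21 'a': node 1→9 (fail-walked)
i=22 'd': node 9→1 (fail-walked)
i=23 'd': node 1→7
i=24 'c': node 7→8  emit P1@[22:24]
i=25 'd': node 8→1 (fail-walked)
i=26 'd': node 1→7
i=27 'c': node 7→8  emit P1@[25:27]
i=28 'b': node 8→0 (fail-walked)
i=29 'a': node 0→9
i=30 'a': node 9→9 (fail-walked)
i=31 'b': node 9→10
i=32 'a': node 10→11  emit P2@[30:32]
i=33 'a': node 11→9 (fail-walked)
i=34 'a': node 9→9 (fail-walked)
i=35 'a': node 9→9 (fail-walked)
i=36 'd': node 9→1 (fail-walked)
i=37 'c': node 1→2
i=38 'c': node 2→3
i=39 'a': node 3→4
i=40 'b': node 4→5
i=41 'a': node 5→6  emit P0@[36:41],P2@[39:41]
i=42 'c': node 6→0 (fail-walked)
i=43 'c': node 0→0
i=44 'd': node 0→1
i=45 'd': node 1→7
i=46 'c': node 7→8  emit P1@[44:46]
i=47 'c': node 8→3 (fail-walked)
i=48 'a': node 3→4
i=49 'b': node 4→5
i=50 'a': node 5→6  emit P0@[45:50],P2@[48:50]
i=51 'b': node 6→10 (fail-walked)
i=52 'b': node 10→0 (fail-walked)
i=53 'd': node 0→1
i=54 'd': node 1→7
i=55 'c': node 7→8  emit P1@[53:55]
i=56 'd': node 8→1 (fail-walked)
i=57 'd': node 1→7
i=58 'c': node 7→8  emit P1@[56:58]
i=59 'c': node 8→3 (fail-walked)
i=60 'd': node 3→1 (fail-walked)
i=61 'a': node 1→9 (fail-walked)
i=62 'b': node 9→10
i=63 'a': node 10→11  emit P2@[61:63]
i=64 'c': node 11→0 (fail-walked)
i=65 'a': node 0→9
i=66 'b': node 9→10
i=67 'c': node 10→0 (fail-walked)
i=68 'd': node 0→1

Result: [[2,2],[7,2],[15,0],[15,2],[24,1],[27,1],[32,2],[41,0],[41,2],[46,1],[50,0],[50,2],[55,1],[58,1],[63,2]]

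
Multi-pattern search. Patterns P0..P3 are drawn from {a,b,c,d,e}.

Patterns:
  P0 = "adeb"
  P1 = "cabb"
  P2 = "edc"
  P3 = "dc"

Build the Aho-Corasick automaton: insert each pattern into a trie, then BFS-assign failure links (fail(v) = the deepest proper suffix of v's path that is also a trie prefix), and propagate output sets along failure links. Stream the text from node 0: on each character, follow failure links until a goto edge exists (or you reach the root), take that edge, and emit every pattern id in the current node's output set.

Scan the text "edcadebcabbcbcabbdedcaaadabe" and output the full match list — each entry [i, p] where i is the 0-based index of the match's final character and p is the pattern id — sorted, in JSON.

Construct AC machine:
Trie (insert patterns):
  n0 'ε': a→1 c→5 d→12 e→9
  n1 'a': d→2
  n2 'ad': e→3
  n3 'ade': b→4
  n4 'adeb': ·  ←P0
  n5 'c': a→6
  n6 'ca': b→7
  n7 'cab': b→8
  n8 'cabb': ·  ←P1
  n9 'e': d→10
  n10 'ed': c→11
  n11 'edc': ·  ←P2
  n12 'd': c→13
  n13 'dc': ·  ←P3

BFS fail/out derivation:
  n1('a'): parent n0 fail=0; on 'a' 0 → fail=0;  out ∅∪∅=∅
  n5('c'): parent n0 fail=0; on 'c' 0 → fail=0;  out ∅∪∅=∅
  n9('e'): parent n0 fail=0; on 'e' 0 → fail=0;  out ∅∪∅=∅
  n12('d'): parent n0 fail=0; on 'd' 0 → fail=0;  out ∅∪∅=∅
  n2('ad'): parent n1 fail=0; on 'd' 0 → fail=12;  out ∅∪∅=∅
  n6('ca'): parent n5 fail=0; on 'a' 0 → fail=1;  out ∅∪∅=∅
  n10('ed'): parent n9 fail=0; on 'd' 0 → fail=12;  out ∅∪∅=∅
  n13('dc'): parent n12 fail=0; on 'c' 0 → fail=5;  out {3}∪∅={3}
  n3('ade'): parent n2 fail=12; on 'e' 12→0 → fail=9;  out ∅∪∅=∅
  n7('cab'): parent n6 fail=1; on 'b' 1→0 → fail=0;  out ∅∪∅=∅
  n11('edc'): parent n10 fail=12; on 'c' 12 → fail=13;  out {2}∪{3}={2,3}
  n4('adeb'): parent n3 fail=9; on 'b' 9→0 → fail=0;  out {0}∪∅={0}
  n8('cabb'): parent n7 fail=0; on 'b' 0 → fail=0;  out {1}∪∅={1}

Scan:
i=0 'e': node 0→9
i=1 'd': node 9→10
i=2 'c': node 10→11  → match P2@[0:2],P3@[1:2]
i=3 'a': node 11→6 (via fail)
i=4 'd': node 6→2 (via fail)
i=5 'e': node 2→3
i=6 'b': node 3→4  → match P0@[3:6]
i=7 'c': node 4→5 (via fail)
i=8 'a': node 5→6
i=9 'b': node 6→7
i=10 'b': node 7→8  → match P1@[7:10]
i=11 'c': node 8→5 (via fail)
i=12 'b': node 5→0 (via fail)
i=13 'c': node 0→5
i=14 'a': node 5→6
i=15 'b': node 6→7
i=16 'b': node 7→8  → match P1@[13:16]
i=17 'd': node 8→12 (via fail)
i=18 'e': node 12→9 (via fail)
i=19 'd': node 9→10
i=20 'c': node 10→11  → match P2@[18:20],P3@[19:20]
i=21 'a': node 11→6 (via fail)
i=22 'a': node 6→1 (via fail)
i=23 'a': node 1→1 (via fail)
i=24 'd': node 1→2
i=25 'a': node 2→1 (via fail)
i=26 'b': node 1→0 (via fail)
i=27 'e': node 0→9

All matches (sorted): [[2,2],[2,3],[6,0],[10,1],[16,1],[20,2],[20,3]]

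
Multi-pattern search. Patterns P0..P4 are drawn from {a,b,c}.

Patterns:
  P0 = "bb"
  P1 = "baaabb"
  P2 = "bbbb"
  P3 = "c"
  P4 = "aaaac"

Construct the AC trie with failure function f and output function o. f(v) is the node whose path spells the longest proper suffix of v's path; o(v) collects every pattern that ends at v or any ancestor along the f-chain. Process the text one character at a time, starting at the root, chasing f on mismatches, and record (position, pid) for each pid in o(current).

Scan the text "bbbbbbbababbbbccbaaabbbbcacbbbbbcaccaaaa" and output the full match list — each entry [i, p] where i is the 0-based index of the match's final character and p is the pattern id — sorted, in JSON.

Build automaton:
Trie nodes:
  n0 'ε': a→11 b→1 c→10
  n1 'b': a→3 b→2
  n2 'bb': b→8  [P0 ends]
  n3 'ba': a→4
  n4 'baa': a→5
  n5 'baaa': b→6
  n6 'baaab': b→7
  n7 'baaabb': ·  [P1 ends]
  n8 'bbb': b→9
  n9 'bbbb': ·  [P2 ends]
  n10 'c': ·  [P3 ends]
  n11 'a': a→12
  n12 'aa': a→13
  n13 'aaa': a→14
  n14 'aaaa': c→15
  n15 'aaaac': ·  [P4 ends]

BFS fail/out derivation:
  n1('b'): parent n0 fail=0; on 'b' 0 → fail=0;  out ∅∪∅=∅
  n10('c'): parent n0 fail=0; on 'c' 0 → fail=0;  out {3}∪∅={3}
  n11('a'): parent n0 fail=0; on 'a' 0 → fail=0;  out ∅∪∅=∅
  n2('bb'): parent n1 fail=0; on 'b' 0 → fail=1;  out {0}∪∅={0}
  n3('ba'): parent n1 fail=0; on 'a' 0 → fail=11;  out ∅∪∅=∅
  n12('aa'): parent n11 fail=0; on 'a' 0 → fail=11;  out ∅∪∅=∅
  n4('baa'): parent n3 fail=11; on 'a' 11 → fail=12;  out ∅∪∅=∅
  n8('bbb'): parent n2 fail=1; on 'b' 1 → fail=2;  out ∅∪{0}={0}
  n13('aaa'): parent n12 fail=11; on 'a' 11 → fail=12;  out ∅∪∅=∅
  n5('baaa'): parent n4 fail=12; on 'a' 12 → fail=13;  out ∅∪∅=∅
  n9('bbbb'): parent n8 fail=2; on 'b' 2 → fail=8;  out {2}∪{0}={0,2}
  n14('aaaa'): parent n13 fail=12; on 'a' 12 → fail=13;  out ∅∪∅=∅
  n6('baaab'): parent n5 fail=13; on 'b' 13→12→11→0 → fail=1;  out ∅∪∅=∅
  n15('aaaac'): parent n14 fail=13; on 'c' 13→12→11→0 → fail=10;  out {4}∪{3}={3,4}
  n7('baaabb'): parent n6 fail=1; on 'b' 1 → fail=2;  out {1}∪{0}={0,1}

Run:
i=0 'b': node 0→1
i=1 'b': node 1→2  → match P0@[0:1]
i=2 'b': node 2→8  → match P0@[1:2]
i=3 'b': node 8→9  → match P0@[2:3],P2@[0:3]
i=4 'b': node 9→9 ·f  → match P0@[3:4],P2@[1:4]
i=5 'b': node 9→9 ·f  → match P0@[4:5],P2@[2:5]
i=6 'b': node 9→9 ·f  → match P0@[5:6],P2@[3:6]
i=7 'a': node 9→3 ·f
i=8 'b': node 3→1 ·f
i=9 'a': node 1→3
i=10 'b': node 3→1 ·f
i=11 'b': node 1→2  → match P0@[10:11]
i=12 'b': node 2→8  → match P0@[11:12]
i=13 'b': node 8→9  → match P0@[12:13],P2@[10:13]
i=14 'c': node 9→10 ·f  → match P3@[14:14]
i=15 'c': node 10→10 ·f  → match P3@[15:15]
i=16 'b': node 10→1 ·f
i=17 'a': node 1→3
i=18 'a': node 3→4
i=19 'a': node 4→5
i=20 'b': node 5→6
i=21 'b': node 6→7  → match P0@[20:21],P1@[16:21]
i=22 'b': node 7→8 ·f  → match P0@[21:22]
i=23 'b': node 8→9  → match P0@[22:23],P2@[20:23]
i=24 'c': node 9→10 ·f  → match P3@[24:24]
i=25 'a': node 10→11 ·f
i=26 'c': node 11→10 ·f  → match P3@[26:26]
i=27 'b': node 10→1 ·f
i=28 'b': node 1→2  → match P0@[27:28]
i=29 'b': node 2→8  → match P0@[28:29]
i=30 'b': node 8→9  → match P0@[29:30],P2@[27:30]
i=31 'b': node 9→9 ·f  → match P0@[30:31],P2@[28:31]
i=32 'c': node 9→10 ·f  → match P3@[32:32]
i=33 'a': node 10→11 ·f
i=34 'c': node 11→10 ·f  → match P3@[34:34]
i=35 'c': node 10→10 ·f  → match P3@[35:35]
i=36 'a': node 10→11 ·f
i=37 'a': node 11→12
i=38 'a': node 12→13
i=39 'a': node 13→14

All matches (sorted): [[1,0],[2,0],[3,0],[3,2],[4,0],[4,2],[5,0],[5,2],[6,0],[6,2],[11,0],[12,0],[13,0],[13,2],[14,3],[15,3],[21,0],[21,1],[22,0],[23,0],[23,2],[24,3],[26,3],[28,0],[29,0],[30,0],[30,2],[31,0],[31,2],[32,3],[34,3],[35,3]]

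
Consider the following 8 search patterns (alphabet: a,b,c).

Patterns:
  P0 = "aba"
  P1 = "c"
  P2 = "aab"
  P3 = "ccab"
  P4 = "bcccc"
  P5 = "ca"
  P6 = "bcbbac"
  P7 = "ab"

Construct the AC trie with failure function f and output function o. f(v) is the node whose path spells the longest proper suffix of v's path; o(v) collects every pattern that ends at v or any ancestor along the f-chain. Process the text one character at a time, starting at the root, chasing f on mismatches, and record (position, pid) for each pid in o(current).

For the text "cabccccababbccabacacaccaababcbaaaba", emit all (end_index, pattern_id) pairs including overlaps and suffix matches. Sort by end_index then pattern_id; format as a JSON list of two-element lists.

Build:
Trie nodes:
  0='ε' goto a→1 b→10 c→4
  1='a' goto a→5 b→2
  2='ab' goto a→3  [P7 ends]
  3='aba' goto ·  [P0 ends]
  4='c' goto a→15 c→7  [P1 ends]
  5='aa' goto b→6
  6='aab' goto ·  [P2 ends]
  7='cc' goto a→8
  8='cca' goto b→9
  9='ccab' goto ·  [P3 ends]
  10='b' goto c→11
  11='bc' goto b→16 c→12
  12='bcc' goto c→13
  13='bccc' goto c→14
  14='bcccc' goto ·  [P4 ends]
  15='ca' goto ·  [P5 ends]
  16='bcb' goto b→17
  17='bcbb' goto a→18
  18='bcbba' goto c→19
  19='bcbbac' goto ·  [P6 ends]

BFS fail/out derivation:
  fail(1) 'a': from fail(0)=0 chase 'a': 0 ⇒ 0;  out=∅∪out(0)=∅
  fail(4) 'c': from fail(0)=0 chase 'c': 0 ⇒ 0;  out={1}∪out(0)={1}
  fail(10) 'b': from fail(0)=0 chase 'b': 0 ⇒ 0;  out=∅∪out(0)=∅
  fail(2) 'ab': from fail(1)=0 chase 'b': 0 ⇒ 10;  out={7}∪out(10)={7}
  fail(5) 'aa': from fail(1)=0 chase 'a': 0 ⇒ 1;  out=∅∪out(1)=∅
  fail(7) 'cc': from fail(4)=0 chase 'c': 0 ⇒ 4;  out=∅∪out(4)={1}
  fail(11) 'bc': from fail(10)=0 chase 'c': 0 ⇒ 4;  out=∅∪out(4)={1}
  fail(15) 'ca': from fail(4)=0 chase 'a': 0 ⇒ 1;  out={5}∪out(1)={5}
  fail(3) 'aba': from fail(2)=10 chase 'a': 10→0 ⇒ 1;  out={0}∪out(1)={0}
  fail(6) 'aab': from fail(5)=1 chase 'b': 1 ⇒ 2;  out={2}∪out(2)={2,7}
  fail(8) 'cca': from fail(7)=4 chase 'a': 4 ⇒ 15;  out=∅∪out(15)={5}
  fail(12) 'bcc': from fail(11)=4 chase 'c': 4 ⇒ 7;  out=∅∪out(7)={1}
  fail(16) 'bcb': from fail(11)=4 chase 'b': 4→0 ⇒ 10;  out=∅∪out(10)=∅
  fail(9) 'ccab': from fail(8)=15 chase 'b': 15→1 ⇒ 2;  out={3}∪out(2)={3,7}
  fail(13) 'bccc': from fail(12)=7 chase 'c': 7→4 ⇒ 7;  out=∅∪out(7)={1}
  fail(17) 'bcbb': from fail(16)=10 chase 'b': 10→0 ⇒ 10;  out=∅∪out(10)=∅
  fail(14) 'bcccc': from fail(13)=7 chase 'c': 7→4 ⇒ 7;  out={4}∪out(7)={1,4}
  fail(18) 'bcbba': from fail(17)=10 chase 'a': 10→0 ⇒ 1;  out=∅∪out(1)=∅
  fail(19) 'bcbbac': from fail(18)=1 chase 'c': 1→0 ⇒ 4;  out={6}∪out(4)={1,6}

Run:
pos 0 'c': at 4  ** P1@[0:0]
pos 1 'a': at 15  ** P5@[0:1]
pos 2 'b': at 2 (fail-walked)  ** P7@[1:2]
pos 3 'c': at 11 (fail-walked)  ** P1@[3:3]
pos 4 'c': at 12  ** P1@[4:4]
pos 5 'c': at 13  ** P1@[5:5]
pos 6 'c': at 14  ** P1@[6:6],P4@[2:6]
pos 7 'a': at 8 (fail-walked)  ** P5@[6:7]
pos 8 'b': at 9  ** P3@[5:8],P7@[7:8]
pos 9 'a': at 3 (fail-walked)  ** P0@[7:9]
pos 10 'b': at 2 (fail-walked)  ** P7@[9:10]
pos 11 'b': at 10 (fail-walked)
pos 12 'c': at 11  ** P1@[12:12]
pos 13 'c': at 12  ** P1@[13:13]
pos 14 'a': at 8 (fail-walked)  ** P5@[13:14]
pos 15 'b': at 9  ** P3@[12:15],P7@[14:15]
pos 16 'a': at 3 (fail-walked)  ** P0@[14:16]
pos 17 'c': at 4 (fail-walked)  ** P1@[17:17]
pos 18 'a': at 15  ** P5@[17:18]
pos 19 'c': at 4 (fail-walked)  ** P1@[19:19]
pos 20 'a': at 15  ** P5@[19:20]
pos 21 'c': at 4 (fail-walked)  ** P1@[21:21]
pos 22 'c': at 7  ** P1@[22:22]
pos 23 'a': at 8  ** P5@[22:23]
pos 24 'a': at 5 (fail-walked)
pos 25 'b': at 6  ** P2@[23:25],P7@[24:25]
pos 26 'a': at 3 (fail-walked)  ** P0@[24:26]
pos 27 'b': at 2 (fail-walked)  ** P7@[26:27]
pos 28 'c': at 11 (fail-walked)  ** P1@[28:28]
pos 29 'b': at 16
pos 30 'a': at 1 (fail-walked)
pos 31 'a': at 5
pos 32 'a': at 5 (fail-walked)
pos 33 'b': at 6  ** P2@[31:33],P7@[32:33]
pos 34 'a': at 3 (fail-walked)  ** P0@[32:34]

Matches: [[0,1],[1,5],[2,7],[3,1],[4,1],[5,1],[6,1],[6,4],[7,5],[8,3],[8,7],[9,0],[10,7],[12,1],[13,1],[14,5],[15,3],[15,7],[16,0],[17,1],[18,5],[19,1],[20,5],[21,1],[22,1],[23,5],[25,2],[25,7],[26,0],[27,7],[28,1],[33,2],[33,7],[34,0]]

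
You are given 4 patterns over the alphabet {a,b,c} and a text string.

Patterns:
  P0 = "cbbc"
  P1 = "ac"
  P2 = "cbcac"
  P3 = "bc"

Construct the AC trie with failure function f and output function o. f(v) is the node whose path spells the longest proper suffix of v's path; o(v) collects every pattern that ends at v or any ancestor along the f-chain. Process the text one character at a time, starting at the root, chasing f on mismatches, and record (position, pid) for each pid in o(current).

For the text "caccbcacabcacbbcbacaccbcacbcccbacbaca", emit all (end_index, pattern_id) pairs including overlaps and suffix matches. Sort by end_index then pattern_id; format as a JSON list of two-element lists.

Build:
Trie nodes:
  0='ε' goto a→5 b→10 c→1
  1='c' goto b→2
  2='cb' goto b→3 c→7
  3='cbb' goto c→4
  4='cbbc' goto ·  [P0 ends]
  5='a' goto c→6
  6='ac' goto ·  [P1 ends]
  7='cbc' goto a→8
  8='cbca' goto c→9
  9='cbcac' goto ·  [P2 ends]
  10='b' goto c→11
  11='bc' goto ·  [P3 ends]

Failure links (BFS by depth):
  n1('c'): parent n0 fail=0; on 'c' 0 → fail=0;  out ∅∪∅=∅
  n5('a'): parent n0 fail=0; on 'a' 0 → fail=0;  out ∅∪∅=∅
  n10('b'): parent n0 fail=0; on 'b' 0 → fail=0;  out ∅∪∅=∅
  n2('cb'): parent n1 fail=0; on 'b' 0 → fail=10;  out ∅∪∅=∅
  n6('ac'): parent n5 fail=0; on 'c' 0 → fail=1;  out {1}∪∅={1}
  n11('bc'): parent n10 fail=0; on 'c' 0 → fail=1;  out {3}∪∅={3}
  n3('cbb'): parent n2 fail=10; on 'b' 10→0 → fail=10;  out ∅∪∅=∅
  n7('cbc'): parent n2 fail=10; on 'c' 10 → fail=11;  out ∅∪{3}={3}
  n4('cbbc'): parent n3 fail=10; on 'c' 10 → fail=11;  out {0}∪{3}={0,3}
  n8('cbca'): parent n7 fail=11; on 'a' 11→1→0 → fail=5;  out ∅∪∅=∅
  n9('cbcac'): parent n8 fail=5; on 'c' 5 → fail=6;  out {2}∪{1}={1,2}

Text stream:
[0] read 'c'  n0⇒n1
[1] read 'a'  n1⇒n5 (via fail)
[2] read 'c'  n5⇒n6  ** P1@[1:2]
[3] read 'c'  n6⇒n1 (via fail)
[4] read 'b'  n1⇒n2
[5] read 'c'  n2⇒n7  ** P3@[4:5]
[6] read 'a'  n7⇒n8
[7] read 'c'  n8⇒n9  ** P1@[6:7],P2@[3:7]
[8] read 'a'  n9⇒n5 (via fail)
[9] read 'b'  n5⇒n10 (via fail)
[10] read 'c'  n10⇒n11  ** P3@[9:10]
[11] read 'a'  n11⇒n5 (via fail)
[12] read 'c'  n5⇒n6  ** P1@[11:12]
[13] read 'b'  n6⇒n2 (via fail)
[14] read 'b'  n2⇒n3
[15] read 'c'  n3⇒n4  ** P0@[12:15],P3@[14:15]
[16] read 'b'  n4⇒n2 (via fail)
[17] read 'a'  n2⇒n5 (via fail)
[18] read 'c'  n5⇒n6  ** P1@[17:18]
[19] read 'a'  n6⇒n5 (via fail)
[20] read 'c'  n5⇒n6  ** P1@[19:20]
[21] read 'c'  n6⇒n1 (via fail)
[22] read 'b'  n1⇒n2
[23] read 'c'  n2⇒n7  ** P3@[22:23]
[24] read 'a'  n7⇒n8
[25] read 'c'  n8⇒n9  ** P1@[24:25],P2@[21:25]
[26] read 'b'  n9⇒n2 (via fail)
[27] read 'c'  n2⇒n7  ** P3@[26:27]
[28] read 'c'  n7⇒n1 (via fail)
[29] read 'c'  n1⇒n1 (via fail)
[30] read 'b'  n1⇒n2
[31] read 'a'  n2⇒n5 (via fail)
[32] read 'c'  n5⇒n6  ** P1@[31:32]
[33] read 'b'  n6⇒n2 (via fail)
[34] read 'a'  n2⇒n5 (via fail)
[35] read 'c'  n5⇒n6  ** P1@[34:35]
[36] read 'a'  n6⇒n5 (via fail)

All matches (sorted): [[2,1],[5,3],[7,1],[7,2],[10,3],[12,1],[15,0],[15,3],[18,1],[20,1],[23,3],[25,1],[25,2],[27,3],[32,1],[35,1]]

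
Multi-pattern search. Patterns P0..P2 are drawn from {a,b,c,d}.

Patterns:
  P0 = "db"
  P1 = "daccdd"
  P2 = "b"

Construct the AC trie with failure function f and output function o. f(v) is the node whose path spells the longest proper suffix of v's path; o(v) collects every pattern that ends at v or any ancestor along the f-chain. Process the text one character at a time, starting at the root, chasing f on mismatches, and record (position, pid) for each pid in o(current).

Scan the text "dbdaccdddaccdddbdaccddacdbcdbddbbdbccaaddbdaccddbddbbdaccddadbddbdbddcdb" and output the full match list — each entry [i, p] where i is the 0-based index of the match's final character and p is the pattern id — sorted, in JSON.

Build automaton:
Trie (insert patterns):
  n0 'ε': b→8 d→1
  n1 'd': a→3 b→2
  n2 'db': ·  [P0 ends]
  n3 'da': c→4
  n4 'dac': c→5
  n5 'dacc': d→6
  n6 'daccd': d→7
  n7 'daccdd': ·  [P1 ends]
  n8 'b': ·  [P2 ends]

Failure links (BFS by depth):
  n1('d'): parent n0 fail=0; on 'd' 0 → fail=0;  out ∅∪∅=∅
  n8('b'): parent n0 fail=0; on 'b' 0 → fail=0;  out {2}∪∅={2}
  n2('db'): parent n1 fail=0; on 'b' 0 → fail=8;  out {0}∪{2}={0,2}
  n3('da'): parent n1 fail=0; on 'a' 0 → fail=0;  out ∅∪∅=∅
  n4('dac'): parent n3 fail=0; on 'c' 0 → fail=0;  out ∅∪∅=∅
  n5('dacc'): parent n4 fail=0; on 'c' 0 → fail=0;  out ∅∪∅=∅
  n6('daccd'): parent n5 fail=0; on 'd' 0 → fail=1;  out ∅∪∅=∅
  n7('daccdd'): parent n6 fail=1; on 'd' 1→0 → fail=1;  out {1}∪∅={1}

Text stream:
[0] read 'd'  n0⇒n1
[1] read 'b'  n1⇒n2  → match P0@[0:1],P2@[1:1]
[2] read 'd'  n2⇒n1 (via fail)
[3] read 'a'  n1⇒n3
[4] read 'c'  n3⇒n4
[5] read 'c'  n4⇒n5
[6] read 'd'  n5⇒n6
[7] read 'd'  n6⇒n7  → match P1@[2:7]
[8] read 'd'  n7⇒n1 (via fail)
[9] read 'a'  n1⇒n3
[10] read 'c'  n3⇒n4
[11] read 'c'  n4⇒n5
[12] read 'd'  n5⇒n6
[13] read 'd'  n6⇒n7  → match P1@[8:13]
[14] read 'd'  n7⇒n1 (via fail)
[15] read 'b'  n1⇒n2  → match P0@[14:15],P2@[15:15]
[16] read 'd'  n2⇒n1 (via fail)
[17] read 'a'  n1⇒n3
[18] read 'c'  n3⇒n4
[19] read 'c'  n4⇒n5
[20] read 'd'  n5⇒n6
[21] read 'd'  n6⇒n7  → match P1@[16:21]
[22] read 'a'  n7⇒n3 (via fail)
[23] read 'c'  n3⇒n4
[24] read 'd'  n4⇒n1 (via fail)
[25] read 'b'  n1⇒n2  → match P0@[24:25],P2@[25:25]
[26] read 'c'  n2⇒n0 (via fail)
[27] read 'd'  n0⇒n1
[28] read 'b'  n1⇒n2  → match P0@[27:28],P2@[28:28]
[29] read 'd'  n2⇒n1 (via fail)
[30] read 'd'  n1⇒n1 (via fail)
[31] read 'b'  n1⇒n2  → match P0@[30:31],P2@[31:31]
[32] read 'b'  n2⇒n8 (via fail)  → match P2@[32:32]
[33] read 'd'  n8⇒n1 (via fail)
[34] read 'b'  n1⇒n2  → match P0@[33:34],P2@[34:34]
[35] read 'c'  n2⇒n0 (via fail)
[36] read 'c'  n0⇒n0
[37] read 'a'  n0⇒n0
[38] read 'a'  n0⇒n0
[39] read 'd'  n0⇒n1
[40] read 'd'  n1⇒n1 (via fail)
[41] read 'b'  n1⇒n2  → match P0@[40:41],P2@[41:41]
[42] read 'd'  n2⇒n1 (via fail)
[43] read 'a'  n1⇒n3
[44] read 'c'  n3⇒n4
[45] read 'c'  n4⇒n5
[46] read 'd'  n5⇒n6
[47] read 'd'  n6⇒n7  → match P1@[42:47]
[48] read 'b'  n7⇒n2 (via fail)  → match P0@[47:48],P2@[48:48]
[49] read 'd'  n2⇒n1 (via fail)
[50] read 'd'  n1⇒n1 (via fail)
[51] read 'b'  n1⇒n2  → match P0@[50:51],P2@[51:51]
[52] read 'b'  n2⇒n8 (via fail)  → match P2@[52:52]
[53] read 'd'  n8⇒n1 (via fail)
[54] read 'a'  n1⇒n3
[55] read 'c'  n3⇒n4
[56] read 'c'  n4⇒n5
[57] read 'd'  n5⇒n6
[58] read 'd'  n6⇒n7  → match P1@[53:58]
[59] read 'a'  n7⇒n3 (via fail)
[60] read 'd'  n3⇒n1 (via fail)
[61] read 'b'  n1⇒n2  → match P0@[60:61],P2@[61:61]
[62] read 'd'  n2⇒n1 (via fail)
[63] read 'd'  n1⇒n1 (via fail)
[64] read 'b'  n1⇒n2  → match P0@[63:64],P2@[64:64]
[65] read 'd'  n2⇒n1 (via fail)
[66] read 'b'  n1⇒n2  → match P0@[65:66],P2@[66:66]
[67] read 'd'  n2⇒n1 (via fail)
[68] read 'd'  n1⇒n1 (via fail)
[69] read 'c'  n1⇒n0 (via fail)
[70] read 'd'  n0⇒n1
[71] read 'b'  n1⇒n2  → match P0@[70:71],P2@[71:71]

Result: [[1,0],[1,2],[7,1],[13,1],[15,0],[15,2],[21,1],[25,0],[25,2],[28,0],[28,2],[31,0],[31,2],[32,2],[34,0],[34,2],[41,0],[41,2],[47,1],[48,0],[48,2],[51,0],[51,2],[52,2],[58,1],[61,0],[61,2],[64,0],[64,2],[66,0],[66,2],[71,0],[71,2]]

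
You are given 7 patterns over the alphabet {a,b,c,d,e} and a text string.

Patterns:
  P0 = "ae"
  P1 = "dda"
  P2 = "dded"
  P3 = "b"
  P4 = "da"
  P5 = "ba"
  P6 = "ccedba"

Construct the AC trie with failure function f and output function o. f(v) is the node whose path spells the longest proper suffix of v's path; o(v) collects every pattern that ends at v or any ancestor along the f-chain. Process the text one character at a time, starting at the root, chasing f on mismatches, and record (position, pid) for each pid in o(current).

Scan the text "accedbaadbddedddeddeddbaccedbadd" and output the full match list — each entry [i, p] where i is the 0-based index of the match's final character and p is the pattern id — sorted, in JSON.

Build automaton:
Trie (insert patterns):
  n0 'ε': a→1 b→8 c→11 d→3
  n1 'a': e→2
  n2 'ae': ·  [P0 ends]
  n3 'd': a→9 d→4
  n4 'dd': a→5 e→6
  n5 'dda': ·  [P1 ends]
  n6 'dde': d→7
  n7 'dded': ·  [P2 ends]
  n8 'b': a→10  [P3 ends]
  n9 'da': ·  [P4 ends]
  n10 'ba': ·  [P5 ends]
  n11 'c': c→12
  n12 'cc': e→13
  n13 'cce': d→14
  n14 'cced': b→15
  n15 'ccedb': a→16
  n16 'ccedba': ·  [P6 ends]

BFS fail/out derivation:
  n1('a'): parent n0 fail=0; on 'a' 0 → fail=0;  out ∅∪∅=∅
  n3('d'): parent n0 fail=0; on 'd' 0 → fail=0;  out ∅∪∅=∅
  n8('b'): parent n0 fail=0; on 'b' 0 → fail=0;  out {3}∪∅={3}
  n11('c'): parent n0 fail=0; on 'c' 0 → fail=0;  out ∅∪∅=∅
  n2('ae'): parent n1 fail=0; on 'e' 0 → fail=0;  out {0}∪∅={0}
  n4('dd'): parent n3 fail=0; on 'd' 0 → fail=3;  out ∅∪∅=∅
  n9('da'): parent n3 fail=0; on 'a' 0 → fail=1;  out {4}∪∅={4}
  n10('ba'): parent n8 fail=0; on 'a' 0 → fail=1;  out {5}∪∅={5}
  n12('cc'): parent n11 fail=0; on 'c' 0 → fail=11;  out ∅∪∅=∅
  n5('dda'): parent n4 fail=3; on 'a' 3 → fail=9;  out {1}∪{4}={1,4}
  n6('dde'): parent n4 fail=3; on 'e' 3→0 → fail=0;  out ∅∪∅=∅
  n13('cce'): parent n12 fail=11; on 'e' 11→0 → fail=0;  out ∅∪∅=∅
  n7('dded'): parent n6 fail=0; on 'd' 0 → fail=3;  out {2}∪∅={2}
  n14('cced'): parent n13 fail=0; on 'd' 0 → fail=3;  out ∅∪∅=∅
  n15('ccedb'): parent n14 fail=3; on 'b' 3→0 → fail=8;  out ∅∪{3}={3}
  n16('ccedba'): parent n15 fail=8; on 'a' 8 → fail=10;  out {6}∪{5}={5,6}

Run:
i=0 'a': node 0→1
i=1 'c': node 1→11 ·f
i=2 'c': node 11→12
i=3 'e': node 12→13
i=4 'd': node 13→14
i=5 'b': node 14→15  ** P3@[5:5]
i=6 'a': node 15→16  ** P5@[5:6],P6@[1:6]
i=7 'a': node 16→1 ·f
i=8 'd': node 1→3 ·f
i=9 'b': node 3→8 ·f  ** P3@[9:9]
i=10 'd': node 8→3 ·f
i=11 'd': node 3→4
i=12 'e': node 4→6
i=13 'd': node 6→7  ** P2@[10:13]
i=14 'd': node 7→4 ·f
i=15 'd': node 4→4 ·f
i=16 'e': node 4→6
i=17 'd': node 6→7  ** P2@[14:17]
i=18 'd': node 7→4 ·f
i=19 'e': node 4→6
i=20 'd': node 6→7  ** P2@[17:20]
i=21 'd': node 7→4 ·f
i=22 'b': node 4→8 ·f  ** P3@[22:22]
i=23 'a': node 8→10  ** P5@[22:23]
i=24 'c': node 10→11 ·f
i=25 'c': node 11→12
i=26 'e': node 12→13
i=27 'd': node 13→14
i=28 'b': node 14→15  ** P3@[28:28]
i=29 'a': node 15→16  ** P5@[28:29],P6@[24:29]
i=30 'd': node 16→3 ·f
i=31 'd': node 3→4

Result: [[5,3],[6,5],[6,6],[9,3],[13,2],[17,2],[20,2],[22,3],[23,5],[28,3],[29,5],[29,6]]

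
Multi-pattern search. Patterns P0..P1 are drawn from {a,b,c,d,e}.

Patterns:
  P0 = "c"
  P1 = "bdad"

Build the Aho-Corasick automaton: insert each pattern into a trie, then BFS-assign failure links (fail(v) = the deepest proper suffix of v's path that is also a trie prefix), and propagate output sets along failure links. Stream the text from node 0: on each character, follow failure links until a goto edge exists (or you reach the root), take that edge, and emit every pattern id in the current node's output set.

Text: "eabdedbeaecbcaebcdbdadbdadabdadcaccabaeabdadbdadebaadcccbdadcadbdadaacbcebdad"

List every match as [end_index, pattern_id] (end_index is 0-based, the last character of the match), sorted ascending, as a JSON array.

Build:
Trie nodes:
  n0 'ε': b→2 c→1
  n1 'c': ·  ←P0
  n2 'b': d→3
  n3 'bd': a→4
  n4 'bda': d→5
  n5 'bdad': ·  ←P1

Failure links (BFS by depth):
  fail(1) 'c': from fail(0)=0 chase 'c': 0 ⇒ 0;  out={0}∪out(0)={0}
  fail(2) 'b': from fail(0)=0 chase 'b': 0 ⇒ 0;  out=∅∪out(0)=∅
  fail(3) 'bd': from fail(2)=0 chase 'd': 0 ⇒ 0;  out=∅∪out(0)=∅
  fail(4) 'bda': from fail(3)=0 chase 'a': 0 ⇒ 0;  out=∅∪out(0)=∅
  fail(5) 'bdad': from fail(4)=0 chase 'd': 0 ⇒ 0;  out={1}∪out(0)={1}

Run:
i=0 'e': node 0→0
i=1 'a': node 0→0
i=2 'b': node 0→2
i=3 'd': node 2→3
i=4 'e': node 3→0 ·f
i=5 'd': node 0→0
i=6 'b': node 0→2
i=7 'e': node 2→0 ·f
i=8 'a': node 0→0
i=9 'e': node 0→0
i=10 'c': node 0→1  emit P0@[10:10]
i=11 'b': node 1→2 ·f
i=12 'c': node 2→1 ·f  emit P0@[12:12]
i=13 'a': node 1→0 ·f
i=14 'e': node 0→0
i=15 'b': node 0→2
i=16 'c': node 2→1 ·f  emit P0@[16:16]
i=17 'd': node 1→0 ·f
i=18 'b': node 0→2
i=19 'd': node 2→3
i=20 'a': node 3→4
i=21 'd': node 4→5  emit P1@[18:21]
i=22 'b': node 5→2 ·f
i=23 'd': node 2→3
i=24 'a': node 3→4
i=25 'd': node 4→5  emit P1@[22:25]
i=26 'a': node 5→0 ·f
i=27 'b': node 0→2
i=28 'd': node 2→3
i=29 'a': node 3→4
i=30 'd': node 4→5  emit P1@[27:30]
i=31 'c': node 5→1 ·f  emit P0@[31:31]
i=32 'a': node 1→0 ·f
i=33 'c': node 0→1  emit P0@[33:33]
i=34 'c': node 1→1 ·f  emit P0@[34:34]
i=35 'a': node 1→0 ·f
i=36 'b': node 0→2
i=37 'a': node 2→0 ·f
i=38 'e': node 0→0
i=39 'a': node 0→0
i=40 'b': node 0→2
i=41 'd': node 2→3
i=42 'a': node 3→4
i=43 'd': node 4→5  emit P1@[40:43]
i=44 'b': node 5→2 ·f
i=45 'd': node 2→3
i=46 'a': node 3→4
i=47 'd': node 4→5  emit P1@[44:47]
i=48 'e': node 5→0 ·f
i=49 'b': node 0→2
i=50 'a': node 2→0 ·f
i=51 'a': node 0→0
i=52 'd': node 0→0
i=53 'c': node 0→1  emit P0@[53:53]
i=54 'c': node 1→1 ·f  emit P0@[54:54]
i=55 'c': node 1→1 ·f  emit P0@[55:55]
i=56 'b': node 1→2 ·f
i=57 'd': node 2→3
i=58 'a': node 3→4
i=59 'd': node 4→5  emit P1@[56:59]
i=60 'c': node 5→1 ·f  emit P0@[60:60]
i=61 'a': node 1→0 ·f
i=62 'd': node 0→0
i=63 'b': node 0→2
i=64 'd': node 2→3
i=65 'a': node 3→4
i=66 'd': node 4→5  emit P1@[63:66]
i=67 'a': node 5→0 ·f
i=68 'a': node 0→0
i=69 'c': node 0→1  emit P0@[69:69]
i=70 'b': node 1→2 ·f
i=71 'c': node 2→1 ·f  emit P0@[71:71]
i=72 'e': node 1→0 ·f
i=73 'b': node 0→2
i=74 'd': node 2→3
i=75 'a': node 3→4
i=76 'd': node 4→5  emit P1@[73:76]

Matches: [[10,0],[12,0],[16,0],[21,1],[25,1],[30,1],[31,0],[33,0],[34,0],[43,1],[47,1],[53,0],[54,0],[55,0],[59,1],[60,0],[66,1],[69,0],[71,0],[76,1]]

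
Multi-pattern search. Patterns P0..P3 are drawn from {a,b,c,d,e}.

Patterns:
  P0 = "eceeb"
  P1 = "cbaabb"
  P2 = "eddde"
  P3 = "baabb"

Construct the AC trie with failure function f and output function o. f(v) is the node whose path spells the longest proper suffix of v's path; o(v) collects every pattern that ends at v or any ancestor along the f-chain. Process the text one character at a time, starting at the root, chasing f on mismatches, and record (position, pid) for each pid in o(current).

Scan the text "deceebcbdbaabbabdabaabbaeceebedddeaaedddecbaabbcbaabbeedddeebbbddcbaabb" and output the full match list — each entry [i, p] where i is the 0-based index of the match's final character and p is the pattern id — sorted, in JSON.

Build automaton:
Trie nodes:
  0='ε' goto b→16 c→6 e→1
  1='e' goto c→2 d→12
  2='ec' goto e→3
  3='ece' goto e→4
  4='ecee' goto b→5
  5='eceeb' goto ·  [P0 ends]
  6='c' goto b→7
  7='cb' goto a→8
  8='cba' goto a→9
  9='cbaa' goto b→10
  10='cbaab' goto b→11
  11='cbaabb' goto ·  [P1 ends]
  12='ed' goto d→13
  13='edd' goto d→14
  14='eddd' goto e→15
  15='eddde' goto ·  [P2 ends]
  16='b' goto a→17
  17='ba' goto a→18
  18='baa' goto b→19
  19='baab' goto b→20
  20='baabb' goto ·  [P3 ends]

Failure links (BFS by depth):
  fail(1) 'e': from fail(0)=0 chase 'e': 0 ⇒ 0;  out=∅∪out(0)=∅
  fail(6) 'c': from fail(0)=0 chase 'c': 0 ⇒ 0;  out=∅∪out(0)=∅
  fail(16) 'b': from fail(0)=0 chase 'b': 0 ⇒ 0;  out=∅∪out(0)=∅
  fail(2) 'ec': from fail(1)=0 chase 'c': 0 ⇒ 6;  out=∅∪out(6)=∅
  fail(7) 'cb': from fail(6)=0 chase 'b': 0 ⇒ 16;  out=∅∪out(16)=∅
  fail(12) 'ed': from fail(1)=0 chase 'd': 0 ⇒ 0;  out=∅∪out(0)=∅
  fail(17) 'ba': from fail(16)=0 chase 'a': 0 ⇒ 0;  out=∅∪out(0)=∅
  fail(3) 'ece': from fail(2)=6 chase 'e': 6→0 ⇒ 1;  out=∅∪out(1)=∅
  fail(8) 'cba': from fail(7)=16 chase 'a': 16 ⇒ 17;  out=∅∪out(17)=∅
  fail(13) 'edd': from fail(12)=0 chase 'd': 0 ⇒ 0;  out=∅∪out(0)=∅
  fail(18) 'baa': from fail(17)=0 chase 'a': 0 ⇒ 0;  out=∅∪out(0)=∅
  fail(4) 'ecee': from fail(3)=1 chase 'e': 1→0 ⇒ 1;  out=∅∪out(1)=∅
  fail(9) 'cbaa': from fail(8)=17 chase 'a': 17 ⇒ 18;  out=∅∪out(18)=∅
  fail(14) 'eddd': from fail(13)=0 chase 'd': 0 ⇒ 0;  out=∅∪out(0)=∅
  fail(19) 'baab': from fail(18)=0 chase 'b': 0 ⇒ 16;  out=∅∪out(16)=∅
  fail(5) 'eceeb': from fail(4)=1 chase 'b': 1→0 ⇒ 16;  out={0}∪out(16)={0}
  fail(10) 'cbaab': from fail(9)=18 chase 'b': 18 ⇒ 19;  out=∅∪out(19)=∅
  fail(15) 'eddde': from fail(14)=0 chase 'e': 0 ⇒ 1;  out={2}∪out(1)={2}
  fail(20) 'baabb': from fail(19)=16 chase 'b': 16→0 ⇒ 16;  out={3}∪out(16)={3}
  fail(11) 'cbaabb': from fail(10)=19 chase 'b': 19 ⇒ 20;  out={1}∪out(20)={1,3}

Scan:
i=0 'd': node 0→0
i=1 'e': node 0→1
i=2 'c': node 1→2
i=3 'e': node 2→3
i=4 'e': node 3→4
i=5 'b': node 4→5  emit P0@[1:5]
i=6 'c': node 5→6 ·f
i=7 'b': node 6→7
i=8 'd': node 7→0 ·f
i=9 'b': node 0→16
i=10 'a': node 16→17
i=11 'a': node 17→18
i=12 'b': node 18→19
i=13 'b': node 19→20  emit P3@[9:13]
i=14 'a': node 20→17 ·f
i=15 'b': node 17→16 ·f
i=16 'd': node 16→0 ·f
i=17 'a': node 0→0
i=18 'b': node 0→16
i=19 'a': node 16→17
i=20 'a': node 17→18
i=21 'b': node 18→19
i=22 'b': node 19→20  emit P3@[18:22]
i=23 'a': node 20→17 ·f
i=24 'e': node 17→1 ·f
i=25 'c': node 1→2
i=26 'e': node 2→3
i=27 'e': node 3→4
i=28 'b': node 4→5  emit P0@[24:28]
i=29 'e': node 5→1 ·f
i=30 'd': node 1→12
i=31 'd': node 12→13
i=32 'd': node 13→14
i=33 'e': node 14→15  emit P2@[29:33]
i=34 'a': node 15→0 ·f
i=35 'a': node 0→0
i=36 'e': node 0→1
i=37 'd': node 1→12
i=38 'd': node 12→13
i=39 'd': node 13→14
i=40 'e': node 14→15  emit P2@[36:40]
i=41 'c': node 15→2 ·f
i=42 'b': node 2→7 ·f
i=43 'a': node 7→8
i=44 'a': node 8→9
i=45 'b': node 9→10
i=46 'b': node 10→11  emit P1@[41:46],P3@[42:46]
i=47 'c': node 11→6 ·f
i=48 'b': node 6→7
i=49 'a': node 7→8
i=50 'a': node 8→9
i=51 'b': node 9→10
i=52 'b': node 10→11  emit P1@[47:52],P3@[48:52]
i=53 'e': node 11→1 ·f
i=54 'e': node 1→1 ·f
i=55 'd': node 1→12
i=56 'd': node 12→13
i=57 'd': node 13→14
i=58 'e': node 14→15  emit P2@[54:58]
i=59 'e': node 15→1 ·f
i=60 'b': node 1→16 ·f
i=61 'b': node 16→16 ·f
i=62 'b': node 16→16 ·f
i=63 'd': node 16→0 ·f
i=64 'd': node 0→0
i=65 'c': node 0→6
i=66 'b': node 6→7
i=67 'a': node 7→8
i=68 'a': node 8→9
i=69 'b': node 9→10
i=70 'b': node 10→11  emit P1@[65:70],P3@[66:70]

Matches: [[5,0],[13,3],[22,3],[28,0],[33,2],[40,2],[46,1],[46,3],[52,1],[52,3],[58,2],[70,1],[70,3]]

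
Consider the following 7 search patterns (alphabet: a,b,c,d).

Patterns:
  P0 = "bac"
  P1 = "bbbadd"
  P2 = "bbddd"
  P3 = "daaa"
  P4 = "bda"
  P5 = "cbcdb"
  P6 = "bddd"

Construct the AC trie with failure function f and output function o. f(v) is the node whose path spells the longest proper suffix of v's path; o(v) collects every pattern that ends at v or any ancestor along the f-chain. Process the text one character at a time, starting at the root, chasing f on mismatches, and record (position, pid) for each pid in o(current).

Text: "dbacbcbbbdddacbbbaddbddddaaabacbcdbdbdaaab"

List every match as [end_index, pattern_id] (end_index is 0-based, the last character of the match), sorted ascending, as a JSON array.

Build:
Trie (insert patterns):
  0='ε' goto b→1 c→18 d→12
  1='b' goto a→2 b→4 d→16
  2='ba' goto c→3
  3='bac' goto ·  ←P0
  4='bb' goto b→5 d→9
  5='bbb' goto a→6
  6='bbba' goto d→7
  7='bbbad' goto d→8
  8='bbbadd' goto ·  ←P1
  9='bbd' goto d→10
  10='bbdd' goto d→11
  11='bbddd' goto ·  ←P2
  12='d' goto a→13
  13='da' goto a→14
  14='daa' goto a→15
  15='daaa' goto ·  ←P3
  16='bd' goto a→17 d→23
  17='bda' goto ·  ←P4
  18='c' goto b→19
  19='cb' goto c→20
  20='cbc' goto d→21
  21='cbcd' goto b→22
  22='cbcdb' goto ·  ←P5
  23='bdd' goto d→24
  24='bddd' goto ·  ←P6

Failure links (BFS by depth):
  fail(1) 'b': from fail(0)=0 chase 'b': 0 ⇒ 0;  out=∅∪out(0)=∅
  fail(12) 'd': from fail(0)=0 chase 'd': 0 ⇒ 0;  out=∅∪out(0)=∅
  fail(18) 'c': from fail(0)=0 chase 'c': 0 ⇒ 0;  out=∅∪out(0)=∅
  fail(2) 'ba': from fail(1)=0 chase 'a': 0 ⇒ 0;  out=∅∪out(0)=∅
  fail(4) 'bb': from fail(1)=0 chase 'b': 0 ⇒ 1;  out=∅∪out(1)=∅
  fail(13) 'da': from fail(12)=0 chase 'a': 0 ⇒ 0;  out=∅∪out(0)=∅
  fail(16) 'bd': from fail(1)=0 chase 'd': 0 ⇒ 12;  out=∅∪out(12)=∅
  fail(19) 'cb': from fail(18)=0 chase 'b': 0 ⇒ 1;  out=∅∪out(1)=∅
  fail(3) 'bac': from fail(2)=0 chase 'c': 0 ⇒ 18;  out={0}∪out(18)={0}
  fail(5) 'bbb': from fail(4)=1 chase 'b': 1 ⇒ 4;  out=∅∪out(4)=∅
  fail(9) 'bbd': from fail(4)=1 chase 'd': 1 ⇒ 16;  out=∅∪out(16)=∅
  fail(14) 'daa': from fail(13)=0 chase 'a': 0 ⇒ 0;  out=∅∪out(0)=∅
  fail(17) 'bda': from fail(16)=12 chase 'a': 12 ⇒ 13;  out={4}∪out(13)={4}
  fail(20) 'cbc': from fail(19)=1 chase 'c': 1→0 ⇒ 18;  out=∅∪out(18)=∅
  fail(23) 'bdd': from fail(16)=12 chase 'd': 12→0 ⇒ 12;  out=∅∪out(12)=∅
  fail(6) 'bbba': from fail(5)=4 chase 'a': 4→1 ⇒ 2;  out=∅∪out(2)=∅
  fail(10) 'bbdd': from fail(9)=16 chase 'd': 16 ⇒ 23;  out=∅∪out(23)=∅
  fail(15) 'daaa': from fail(14)=0 chase 'a': 0 ⇒ 0;  out={3}∪out(0)={3}
  fail(21) 'cbcd': from fail(20)=18 chase 'd': 18→0 ⇒ 12;  out=∅∪out(12)=∅
  fail(24) 'bddd': from fail(23)=12 chase 'd': 12→0 ⇒ 12;  out={6}∪out(12)={6}
  fail(7) 'bbbad': from fail(6)=2 chase 'd': 2→0 ⇒ 12;  out=∅∪out(12)=∅
  fail(11) 'bbddd': from fail(10)=23 chase 'd': 23 ⇒ 24;  out={2}∪out(24)={2,6}
  fail(22) 'cbcdb': from fail(21)=12 chase 'b': 12→0 ⇒ 1;  out={5}∪out(1)={5}
  fail(8) 'bbbadd': from fail(7)=12 chase 'd': 12→0 ⇒ 12;  out={1}∪out(12)={1}

Run:
[0] read 'd'  n0⇒n12
[1] read 'b'  n12⇒n1 (via fail)
[2] read 'a'  n1⇒n2
[3] read 'c'  n2⇒n3  ** P0@[1:3]
[4] read 'b'  n3⇒n19 (via fail)
[5] read 'c'  n19⇒n20
[6] read 'b'  n20⇒n19 (via fail)
[7] read 'b'  n19⇒n4 (via fail)
[8] read 'b'  n4⇒n5
[9] read 'd'  n5⇒n9 (via fail)
[10] read 'd'  n9⇒n10
[11] read 'd'  n10⇒n11  ** P2@[7:11],P6@[8:11]
[12] read 'a'  n11⇒n13 (via fail)
[13] read 'c'  n13⇒n18 (via fail)
[14] read 'b'  n18⇒n19
[15] read 'b'  n19⇒n4 (via fail)
[16] read 'b'  n4⇒n5
[17] read 'a'  n5⇒n6
[18] read 'd'  n6⇒n7
[19] read 'd'  n7⇒n8  ** P1@[14:19]
[20] read 'b'  n8⇒n1 (via fail)
[21] read 'd'  n1⇒n16
[22] read 'd'  n16⇒n23
[23] read 'd'  n23⇒n24  ** P6@[20:23]
[24] read 'd'  n24⇒n12 (via fail)
[25] read 'a'  n12⇒n13
[26] read 'a'  n13⇒n14
[27] read 'a'  n14⇒n15  ** P3@[24:27]
[28] read 'b'  n15⇒n1 (via fail)
[29] read 'a'  n1⇒n2
[30] read 'c'  n2⇒n3  ** P0@[28:30]
[31] read 'b'  n3⇒n19 (via fail)
[32] read 'c'  n19⇒n20
[33] read 'd'  n20⇒n21
[34] read 'b'  n21⇒n22  ** P5@[30:34]
[35] read 'd'  n22⇒n16 (via fail)
[36] read 'b'  n16⇒n1 (via fail)
[37] read 'd'  n1⇒n16
[38] read 'a'  n16⇒n17  ** P4@[36:38]
[39] read 'a'  n17⇒n14 (via fail)
[40] read 'a'  n14⇒n15  ** P3@[37:40]
[41] read 'b'  n15⇒n1 (via fail)

Result: [[3,0],[11,2],[11,6],[19,1],[23,6],[27,3],[30,0],[34,5],[38,4],[40,3]]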